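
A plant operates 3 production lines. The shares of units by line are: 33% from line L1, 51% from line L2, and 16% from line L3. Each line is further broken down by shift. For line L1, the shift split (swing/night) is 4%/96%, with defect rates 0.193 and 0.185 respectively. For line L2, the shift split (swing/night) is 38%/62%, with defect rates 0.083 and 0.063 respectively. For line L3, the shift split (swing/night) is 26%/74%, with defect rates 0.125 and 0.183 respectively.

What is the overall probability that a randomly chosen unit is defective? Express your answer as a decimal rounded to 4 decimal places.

P(D) ≈ 0.1240

P(D|L1) = 0.04·0.193 + 0.96·0.185 = 0.00772 + 0.1776 = 0.18532
P(D|L2) = 0.38·0.083 + 0.62·0.063 = 0.03154 + 0.03906 = 0.0706
P(D|L3) = 0.26·0.125 + 0.74·0.183 = 0.0325 + 0.13542 = 0.16792
Then overall,
P(D) = 0.33·0.18532 + 0.51·0.0706 + 0.16·0.16792
      = 0.0611556 + 0.036006 + 0.0268672 = 0.1240288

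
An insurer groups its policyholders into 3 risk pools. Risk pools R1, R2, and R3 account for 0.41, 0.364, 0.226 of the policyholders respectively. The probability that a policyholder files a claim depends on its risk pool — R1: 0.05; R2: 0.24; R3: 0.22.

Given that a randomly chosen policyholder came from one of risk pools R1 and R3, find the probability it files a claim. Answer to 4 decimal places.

Let S = {R1, R3}.
P(S) = 0.41 + 0.226 = 0.636.
P(C ∩ S) = 0.05·0.41 + 0.22·0.226 = 0.0205 + 0.04972 = 0.07022.
P(C | S) = 0.07022 / 0.636 = 0.110409…

0.1104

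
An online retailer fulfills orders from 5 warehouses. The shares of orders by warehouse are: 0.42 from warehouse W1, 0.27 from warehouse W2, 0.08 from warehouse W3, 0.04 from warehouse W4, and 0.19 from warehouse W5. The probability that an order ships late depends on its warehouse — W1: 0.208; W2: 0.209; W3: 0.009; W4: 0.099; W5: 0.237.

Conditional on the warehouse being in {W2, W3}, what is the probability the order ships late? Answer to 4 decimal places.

0.1633

Let S = {W2, W3}.
P(S) = 0.27 + 0.08 = 0.35.
P(L ∩ S) = 0.209·0.27 + 0.009·0.08 = 0.05643 + 0.00072 = 0.05715.
P(L | S) = 0.05715 / 0.35 = 0.163286…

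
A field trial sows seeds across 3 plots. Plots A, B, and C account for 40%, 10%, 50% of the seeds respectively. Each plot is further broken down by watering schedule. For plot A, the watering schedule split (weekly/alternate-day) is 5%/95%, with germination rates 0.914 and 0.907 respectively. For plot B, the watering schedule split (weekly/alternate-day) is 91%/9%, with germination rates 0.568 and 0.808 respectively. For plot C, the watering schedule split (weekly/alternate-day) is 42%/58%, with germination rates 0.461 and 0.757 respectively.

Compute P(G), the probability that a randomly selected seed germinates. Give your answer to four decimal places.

P(G|A) = 0.05·0.914 + 0.95·0.907 = 0.0457 + 0.86165 = 0.90735
P(G|B) = 0.91·0.568 + 0.09·0.808 = 0.51688 + 0.07272 = 0.5896
P(G|C) = 0.42·0.461 + 0.58·0.757 = 0.19362 + 0.43906 = 0.63268
By total probability over the outer partition,
P(G) = 0.4·0.90735 + 0.1·0.5896 + 0.5·0.63268
      = 0.36294 + 0.05896 + 0.31634 = 0.73824

P(G) ≈ 0.7382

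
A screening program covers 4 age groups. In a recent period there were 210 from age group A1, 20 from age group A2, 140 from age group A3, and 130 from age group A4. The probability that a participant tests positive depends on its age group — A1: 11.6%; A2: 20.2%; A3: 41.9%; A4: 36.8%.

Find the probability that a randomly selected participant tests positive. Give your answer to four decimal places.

P(T) ≈ 0.2698

Total: 210 + 20 + 140 + 130 = 500.
P(A1) = 210/500 = 0.42. P(A2) = 20/500 = 0.04. P(A3) = 140/500 = 0.28. P(A4) = 130/500 = 0.26.
P(T) = P(T|A1)·P(A1) + P(T|A2)·P(A2) + P(T|A3)·P(A3) + P(T|A4)·P(A4)
      = 0.116·0.42 + 0.202·0.04 + 0.419·0.28 + 0.368·0.26
      = 0.04872 + 0.00808 + 0.11732 + 0.09568 = 0.2698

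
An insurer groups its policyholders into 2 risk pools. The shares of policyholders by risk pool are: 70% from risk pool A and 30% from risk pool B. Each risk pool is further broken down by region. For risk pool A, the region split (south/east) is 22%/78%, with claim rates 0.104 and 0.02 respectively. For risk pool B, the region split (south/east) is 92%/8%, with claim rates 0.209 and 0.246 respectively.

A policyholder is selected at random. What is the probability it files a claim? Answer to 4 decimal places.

P(C) ≈ 0.0905

P(C|A) = 0.22·0.104 + 0.78·0.02 = 0.02288 + 0.0156 = 0.03848
P(C|B) = 0.92·0.209 + 0.08·0.246 = 0.19228 + 0.01968 = 0.21196
By total probability over the outer partition,
P(C) = 0.7·0.03848 + 0.3·0.21196
      = 0.026936 + 0.063588 = 0.090524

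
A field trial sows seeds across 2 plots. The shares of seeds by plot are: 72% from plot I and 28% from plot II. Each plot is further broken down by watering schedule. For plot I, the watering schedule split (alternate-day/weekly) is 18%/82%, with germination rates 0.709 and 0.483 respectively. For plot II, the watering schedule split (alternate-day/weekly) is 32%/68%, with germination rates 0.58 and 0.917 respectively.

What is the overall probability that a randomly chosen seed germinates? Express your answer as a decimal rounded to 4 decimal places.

P(G) ≈ 0.6036

P(G|I) = 0.18·0.709 + 0.82·0.483 = 0.12762 + 0.39606 = 0.52368
P(G|II) = 0.32·0.58 + 0.68·0.917 = 0.1856 + 0.62356 = 0.80916
By total probability over the outer partition,
P(G) = 0.72·0.52368 + 0.28·0.80916
      = 0.3770496 + 0.2265648 = 0.6036144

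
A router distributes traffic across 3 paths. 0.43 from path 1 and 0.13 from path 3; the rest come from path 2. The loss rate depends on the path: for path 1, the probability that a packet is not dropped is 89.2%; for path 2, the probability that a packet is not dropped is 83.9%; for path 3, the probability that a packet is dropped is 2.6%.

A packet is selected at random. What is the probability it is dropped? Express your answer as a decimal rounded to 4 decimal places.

P(2) = 1 − (0.43 + 0.13) = 0.44.
P(L|1) = 1 − 0.892 = 0.108.
P(L|2) = 1 − 0.839 = 0.161.
Using total probability over the partition,
P(L) = P(L|1)·P(1) + P(L|2)·P(2) + P(L|3)·P(3)
      = 0.108·0.43 + 0.161·0.44 + 0.026·0.13
      = 0.04644 + 0.07084 + 0.00338 = 0.12066

0.1207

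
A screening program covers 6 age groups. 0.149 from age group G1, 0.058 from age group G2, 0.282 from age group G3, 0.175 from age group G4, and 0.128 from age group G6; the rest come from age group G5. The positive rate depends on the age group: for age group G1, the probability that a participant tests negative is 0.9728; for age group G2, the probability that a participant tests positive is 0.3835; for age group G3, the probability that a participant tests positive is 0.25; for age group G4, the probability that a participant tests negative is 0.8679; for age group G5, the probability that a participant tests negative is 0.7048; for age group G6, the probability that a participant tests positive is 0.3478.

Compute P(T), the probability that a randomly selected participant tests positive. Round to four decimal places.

P(G5) = 1 − (0.149 + 0.058 + 0.282 + 0.175 + 0.128) = 0.208.
P(T|G1) = 1 − 0.9728 = 0.0272.
P(T|G4) = 1 − 0.8679 = 0.1321.
P(T|G5) = 1 − 0.7048 = 0.2952.
Summing over the partition,
P(T) = P(T|G1)·P(G1) + P(T|G2)·P(G2) + P(T|G3)·P(G3) + P(T|G4)·P(G4) + P(T|G5)·P(G5) + P(T|G6)·P(G6)
      = 0.0272·0.149 + 0.3835·0.058 + 0.25·0.282 + 0.1321·0.175 + 0.2952·0.208 + 0.3478·0.128
      = 0.0040528 + 0.022243 + 0.0705 + 0.0231175 + 0.0614016 + 0.0445184 = 0.2258333

P(T) ≈ 0.2258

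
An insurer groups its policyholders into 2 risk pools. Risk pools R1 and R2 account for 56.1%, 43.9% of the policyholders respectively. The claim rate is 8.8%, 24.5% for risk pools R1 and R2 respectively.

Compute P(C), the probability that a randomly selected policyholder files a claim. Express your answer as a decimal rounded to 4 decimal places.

Using total probability over the partition,
P(C) = P(C|R1)·P(R1) + P(C|R2)·P(R2)
      = 0.088·0.561 + 0.245·0.439
      = 0.049368 + 0.107555 = 0.156923

0.1569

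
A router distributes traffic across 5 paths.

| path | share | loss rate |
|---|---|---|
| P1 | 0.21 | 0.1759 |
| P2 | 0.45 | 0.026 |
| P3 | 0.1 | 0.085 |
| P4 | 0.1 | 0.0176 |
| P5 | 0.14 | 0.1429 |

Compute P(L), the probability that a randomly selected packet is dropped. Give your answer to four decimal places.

P(L) = P(L|P1)·P(P1) + P(L|P2)·P(P2) + P(L|P3)·P(P3) + P(L|P4)·P(P4) + P(L|P5)·P(P5)
      = 0.1759·0.21 + 0.026·0.45 + 0.085·0.1 + 0.0176·0.1 + 0.1429·0.14
      = 0.036939 + 0.0117 + 0.0085 + 0.00176 + 0.020006 = 0.078905

0.0789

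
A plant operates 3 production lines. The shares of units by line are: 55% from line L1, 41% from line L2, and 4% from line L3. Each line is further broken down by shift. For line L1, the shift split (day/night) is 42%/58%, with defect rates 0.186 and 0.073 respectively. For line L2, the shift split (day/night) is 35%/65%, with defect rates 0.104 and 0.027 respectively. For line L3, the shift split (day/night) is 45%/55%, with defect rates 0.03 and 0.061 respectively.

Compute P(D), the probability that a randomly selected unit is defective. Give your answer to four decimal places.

P(D|L1) = 0.42·0.186 + 0.58·0.073 = 0.07812 + 0.04234 = 0.12046
P(D|L2) = 0.35·0.104 + 0.65·0.027 = 0.0364 + 0.01755 = 0.05395
P(D|L3) = 0.45·0.03 + 0.55·0.061 = 0.0135 + 0.03355 = 0.04705
Then overall,
P(D) = 0.55·0.12046 + 0.41·0.05395 + 0.04·0.04705
      = 0.066253 + 0.0221195 + 0.001882 = 0.0902545

0.0903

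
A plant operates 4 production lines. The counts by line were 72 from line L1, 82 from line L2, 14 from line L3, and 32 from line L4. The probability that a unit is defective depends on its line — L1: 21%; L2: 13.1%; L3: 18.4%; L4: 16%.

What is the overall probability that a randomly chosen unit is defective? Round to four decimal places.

0.1678

Total: 72 + 82 + 14 + 32 = 200.
P(L1) = 72/200 = 0.36. P(L2) = 82/200 = 0.41. P(L3) = 14/200 = 0.07. P(L4) = 32/200 = 0.16.
Summing over the partition,
P(D) = P(D|L1)·P(L1) + P(D|L2)·P(L2) + P(D|L3)·P(L3) + P(D|L4)·P(L4)
      = 0.21·0.36 + 0.131·0.41 + 0.184·0.07 + 0.16·0.16
      = 0.0756 + 0.05371 + 0.01288 + 0.0256 = 0.16779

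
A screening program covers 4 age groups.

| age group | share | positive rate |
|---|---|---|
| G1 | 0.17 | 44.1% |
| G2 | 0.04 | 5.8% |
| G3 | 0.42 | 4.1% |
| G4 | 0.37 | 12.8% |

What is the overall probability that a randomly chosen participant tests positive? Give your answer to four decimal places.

P(T) = P(T|G1)·P(G1) + P(T|G2)·P(G2) + P(T|G3)·P(G3) + P(T|G4)·P(G4)
      = 0.441·0.17 + 0.058·0.04 + 0.041·0.42 + 0.128·0.37
      = 0.07497 + 0.00232 + 0.01722 + 0.04736 = 0.14187

0.1419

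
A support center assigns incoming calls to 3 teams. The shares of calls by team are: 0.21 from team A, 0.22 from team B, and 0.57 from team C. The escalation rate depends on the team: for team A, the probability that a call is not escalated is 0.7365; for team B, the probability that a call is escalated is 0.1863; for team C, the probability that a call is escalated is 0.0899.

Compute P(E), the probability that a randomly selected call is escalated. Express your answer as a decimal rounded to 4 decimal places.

P(E) ≈ 0.1476

P(E|A) = 1 − 0.7365 = 0.2635.
Summing over the partition,
P(E) = P(E|A)·P(A) + P(E|B)·P(B) + P(E|C)·P(C)
      = 0.2635·0.21 + 0.1863·0.22 + 0.0899·0.57
      = 0.055335 + 0.040986 + 0.051243 = 0.147564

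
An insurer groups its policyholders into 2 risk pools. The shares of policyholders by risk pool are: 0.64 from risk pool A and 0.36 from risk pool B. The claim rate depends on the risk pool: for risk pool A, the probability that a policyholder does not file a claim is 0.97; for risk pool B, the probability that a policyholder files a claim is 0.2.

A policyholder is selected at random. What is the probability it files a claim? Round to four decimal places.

P(C|A) = 1 − 0.97 = 0.03.
P(C) = P(C|A)·P(A) + P(C|B)·P(B)
      = 0.03·0.64 + 0.2·0.36
      = 0.0192 + 0.072 = 0.0912

P(C) ≈ 0.0912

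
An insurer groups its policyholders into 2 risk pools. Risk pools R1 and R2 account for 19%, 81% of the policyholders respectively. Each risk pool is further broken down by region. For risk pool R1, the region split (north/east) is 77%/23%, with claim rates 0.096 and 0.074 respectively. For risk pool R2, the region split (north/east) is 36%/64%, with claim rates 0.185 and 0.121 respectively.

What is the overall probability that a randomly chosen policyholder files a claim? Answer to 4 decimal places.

P(C|R1) = 0.77·0.096 + 0.23·0.074 = 0.07392 + 0.01702 = 0.09094
P(C|R2) = 0.36·0.185 + 0.64·0.121 = 0.0666 + 0.07744 = 0.14404
Then overall,
P(C) = 0.19·0.09094 + 0.81·0.14404
      = 0.0172786 + 0.1166724 = 0.133951

0.1340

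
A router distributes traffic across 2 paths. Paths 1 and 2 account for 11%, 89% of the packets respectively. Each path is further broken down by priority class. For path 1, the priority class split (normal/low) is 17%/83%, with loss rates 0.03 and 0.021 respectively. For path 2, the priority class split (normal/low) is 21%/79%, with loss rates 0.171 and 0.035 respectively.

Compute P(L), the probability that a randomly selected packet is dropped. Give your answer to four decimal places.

P(L) ≈ 0.0590

P(L|1) = 0.17·0.03 + 0.83·0.021 = 0.0051 + 0.01743 = 0.02253
P(L|2) = 0.21·0.171 + 0.79·0.035 = 0.03591 + 0.02765 = 0.06356
By total probability over the outer partition,
P(L) = 0.11·0.02253 + 0.89·0.06356
      = 0.0024783 + 0.0565684 = 0.0590467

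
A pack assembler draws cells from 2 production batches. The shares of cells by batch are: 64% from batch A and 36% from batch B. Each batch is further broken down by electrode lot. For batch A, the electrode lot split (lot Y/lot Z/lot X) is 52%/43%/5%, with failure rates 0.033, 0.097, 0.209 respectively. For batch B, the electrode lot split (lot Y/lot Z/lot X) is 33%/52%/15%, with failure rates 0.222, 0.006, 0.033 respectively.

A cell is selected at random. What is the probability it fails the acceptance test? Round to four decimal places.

P(F) ≈ 0.0736

P(F|A) = 0.52·0.033 + 0.43·0.097 + 0.05·0.209 = 0.01716 + 0.04171 + 0.01045 = 0.06932
P(F|B) = 0.33·0.222 + 0.52·0.006 + 0.15·0.033 = 0.07326 + 0.00312 + 0.00495 = 0.08133
Then overall,
P(F) = 0.64·0.06932 + 0.36·0.08133
      = 0.0443648 + 0.0292788 = 0.0736436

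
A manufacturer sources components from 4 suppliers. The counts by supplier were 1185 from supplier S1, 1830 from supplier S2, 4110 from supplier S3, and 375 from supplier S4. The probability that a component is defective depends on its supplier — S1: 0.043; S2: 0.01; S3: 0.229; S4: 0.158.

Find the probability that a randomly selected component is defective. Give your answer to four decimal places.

Total: 1185 + 1830 + 4110 + 375 = 7500.
P(S1) = 1185/7500 = 0.158. P(S2) = 1830/7500 = 0.244. P(S3) = 4110/7500 = 0.548. P(S4) = 375/7500 = 0.05.
Summing over the partition,
P(D) = P(D|S1)·P(S1) + P(D|S2)·P(S2) + P(D|S3)·P(S3) + P(D|S4)·P(S4)
      = 0.043·0.158 + 0.01·0.244 + 0.229·0.548 + 0.158·0.05
      = 0.006794 + 0.00244 + 0.125492 + 0.0079 = 0.142626

P(D) ≈ 0.1426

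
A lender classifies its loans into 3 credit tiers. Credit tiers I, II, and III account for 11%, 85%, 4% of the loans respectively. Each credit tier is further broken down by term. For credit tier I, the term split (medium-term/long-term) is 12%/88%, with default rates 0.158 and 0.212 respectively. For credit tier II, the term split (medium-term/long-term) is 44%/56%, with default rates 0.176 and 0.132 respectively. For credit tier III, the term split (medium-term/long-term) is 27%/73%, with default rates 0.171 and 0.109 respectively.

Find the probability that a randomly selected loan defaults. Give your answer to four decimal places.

P(D|I) = 0.12·0.158 + 0.88·0.212 = 0.01896 + 0.18656 = 0.20552
P(D|II) = 0.44·0.176 + 0.56·0.132 = 0.07744 + 0.07392 = 0.15136
P(D|III) = 0.27·0.171 + 0.73·0.109 = 0.04617 + 0.07957 = 0.12574
Then overall,
P(D) = 0.11·0.20552 + 0.85·0.15136 + 0.04·0.12574
      = 0.0226072 + 0.128656 + 0.0050296 = 0.1562928

0.1563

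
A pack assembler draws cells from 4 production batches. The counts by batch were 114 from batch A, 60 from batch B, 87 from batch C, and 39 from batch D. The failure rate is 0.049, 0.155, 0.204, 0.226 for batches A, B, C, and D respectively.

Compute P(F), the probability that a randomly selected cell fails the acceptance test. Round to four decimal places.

P(F) ≈ 0.1382

Total: 114 + 60 + 87 + 39 = 300.
P(A) = 114/300 = 0.38. P(B) = 60/300 = 0.2. P(C) = 87/300 = 0.29. P(D) = 39/300 = 0.13.
P(F) = P(F|A)·P(A) + P(F|B)·P(B) + P(F|C)·P(C) + P(F|D)·P(D)
      = 0.049·0.38 + 0.155·0.2 + 0.204·0.29 + 0.226·0.13
      = 0.01862 + 0.031 + 0.05916 + 0.02938 = 0.13816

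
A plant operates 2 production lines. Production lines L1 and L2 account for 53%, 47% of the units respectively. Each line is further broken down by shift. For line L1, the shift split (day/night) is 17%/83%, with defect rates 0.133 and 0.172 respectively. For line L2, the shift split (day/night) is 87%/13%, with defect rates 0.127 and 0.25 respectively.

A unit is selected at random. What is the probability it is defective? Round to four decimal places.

0.1549

P(D|L1) = 0.17·0.133 + 0.83·0.172 = 0.02261 + 0.14276 = 0.16537
P(D|L2) = 0.87·0.127 + 0.13·0.25 = 0.11049 + 0.0325 = 0.14299
By total probability over the outer partition,
P(D) = 0.53·0.16537 + 0.47·0.14299
      = 0.0876461 + 0.0672053 = 0.1548514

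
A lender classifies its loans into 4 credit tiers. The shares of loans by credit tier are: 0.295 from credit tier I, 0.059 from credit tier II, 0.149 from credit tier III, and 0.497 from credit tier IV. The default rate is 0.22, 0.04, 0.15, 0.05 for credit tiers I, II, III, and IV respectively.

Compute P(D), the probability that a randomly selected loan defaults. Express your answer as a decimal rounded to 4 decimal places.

By the law of total probability,
P(D) = P(D|I)·P(I) + P(D|II)·P(II) + P(D|III)·P(III) + P(D|IV)·P(IV)
      = 0.22·0.295 + 0.04·0.059 + 0.15·0.149 + 0.05·0.497
      = 0.0649 + 0.00236 + 0.02235 + 0.02485 = 0.11446

0.1145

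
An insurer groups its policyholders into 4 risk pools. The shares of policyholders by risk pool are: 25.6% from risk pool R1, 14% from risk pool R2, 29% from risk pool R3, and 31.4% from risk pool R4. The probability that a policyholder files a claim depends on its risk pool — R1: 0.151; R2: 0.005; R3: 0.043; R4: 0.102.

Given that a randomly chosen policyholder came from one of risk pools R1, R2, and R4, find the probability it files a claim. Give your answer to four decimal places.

P(C|S) ≈ 0.1005

Let S = {R1, R2, R4}.
P(S) = 0.256 + 0.14 + 0.314 = 0.71.
P(C ∩ S) = 0.151·0.256 + 0.005·0.14 + 0.102·0.314 = 0.038656 + 0.0007 + 0.032028 = 0.071384.
P(C | S) = 0.071384 / 0.71 = 0.100541…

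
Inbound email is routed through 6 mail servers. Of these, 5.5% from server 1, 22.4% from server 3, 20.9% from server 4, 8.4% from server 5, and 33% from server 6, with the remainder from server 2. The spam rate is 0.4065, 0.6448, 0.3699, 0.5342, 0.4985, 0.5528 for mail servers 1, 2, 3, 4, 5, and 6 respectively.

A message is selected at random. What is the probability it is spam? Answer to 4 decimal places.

0.5044

P(2) = 1 − (0.055 + 0.224 + 0.209 + 0.084 + 0.33) = 0.098.
P(S) = P(S|1)·P(1) + P(S|2)·P(2) + P(S|3)·P(3) + P(S|4)·P(4) + P(S|5)·P(5) + P(S|6)·P(6)
      = 0.4065·0.055 + 0.6448·0.098 + 0.3699·0.224 + 0.5342·0.209 + 0.4985·0.084 + 0.5528·0.33
      = 0.0223575 + 0.0631904 + 0.0828576 + 0.1116478 + 0.041874 + 0.182424 = 0.5043513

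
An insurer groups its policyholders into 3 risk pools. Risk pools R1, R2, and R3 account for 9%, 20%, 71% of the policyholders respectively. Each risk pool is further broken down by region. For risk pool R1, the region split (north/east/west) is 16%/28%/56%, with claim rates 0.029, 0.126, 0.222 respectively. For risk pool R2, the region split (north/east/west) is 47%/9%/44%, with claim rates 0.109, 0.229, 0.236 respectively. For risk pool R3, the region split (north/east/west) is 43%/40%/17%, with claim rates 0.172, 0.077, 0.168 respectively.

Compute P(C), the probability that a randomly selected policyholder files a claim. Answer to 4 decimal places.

0.1446

P(C|R1) = 0.16·0.029 + 0.28·0.126 + 0.56·0.222 = 0.00464 + 0.03528 + 0.12432 = 0.16424
P(C|R2) = 0.47·0.109 + 0.09·0.229 + 0.44·0.236 = 0.05123 + 0.02061 + 0.10384 = 0.17568
P(C|R3) = 0.43·0.172 + 0.4·0.077 + 0.17·0.168 = 0.07396 + 0.0308 + 0.02856 = 0.13332
Then overall,
P(C) = 0.09·0.16424 + 0.2·0.17568 + 0.71·0.13332
      = 0.0147816 + 0.035136 + 0.0946572 = 0.1445748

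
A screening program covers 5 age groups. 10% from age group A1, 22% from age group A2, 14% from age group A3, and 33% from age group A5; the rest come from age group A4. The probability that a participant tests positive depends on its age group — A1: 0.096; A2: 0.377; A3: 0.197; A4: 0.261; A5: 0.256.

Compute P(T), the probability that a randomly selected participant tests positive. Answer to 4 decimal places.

0.2594

P(A4) = 1 − (0.1 + 0.22 + 0.14 + 0.33) = 0.21.
P(T) = P(T|A1)·P(A1) + P(T|A2)·P(A2) + P(T|A3)·P(A3) + P(T|A4)·P(A4) + P(T|A5)·P(A5)
      = 0.096·0.1 + 0.377·0.22 + 0.197·0.14 + 0.261·0.21 + 0.256·0.33
      = 0.0096 + 0.08294 + 0.02758 + 0.05481 + 0.08448 = 0.25941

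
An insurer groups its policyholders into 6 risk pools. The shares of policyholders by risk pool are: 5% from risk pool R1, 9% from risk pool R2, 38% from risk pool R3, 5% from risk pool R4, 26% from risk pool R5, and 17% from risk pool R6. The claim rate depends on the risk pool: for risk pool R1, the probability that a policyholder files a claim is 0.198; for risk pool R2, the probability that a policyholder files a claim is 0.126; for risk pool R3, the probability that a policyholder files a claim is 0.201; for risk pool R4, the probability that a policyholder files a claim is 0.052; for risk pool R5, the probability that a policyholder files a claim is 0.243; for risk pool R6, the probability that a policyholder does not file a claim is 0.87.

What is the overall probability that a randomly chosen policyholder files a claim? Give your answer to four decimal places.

P(C|R6) = 1 − 0.87 = 0.13.
By the law of total probability,
P(C) = P(C|R1)·P(R1) + P(C|R2)·P(R2) + P(C|R3)·P(R3) + P(C|R4)·P(R4) + P(C|R5)·P(R5) + P(C|R6)·P(R6)
      = 0.198·0.05 + 0.126·0.09 + 0.201·0.38 + 0.052·0.05 + 0.243·0.26 + 0.13·0.17
      = 0.0099 + 0.01134 + 0.07638 + 0.0026 + 0.06318 + 0.0221 = 0.1855

P(C) ≈ 0.1855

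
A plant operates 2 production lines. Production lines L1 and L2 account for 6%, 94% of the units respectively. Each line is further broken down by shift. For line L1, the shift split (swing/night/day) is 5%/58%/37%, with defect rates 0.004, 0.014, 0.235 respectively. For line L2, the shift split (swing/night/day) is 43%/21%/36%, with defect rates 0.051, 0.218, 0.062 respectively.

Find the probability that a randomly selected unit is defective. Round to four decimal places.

P(D) ≈ 0.0903

P(D|L1) = 0.05·0.004 + 0.58·0.014 + 0.37·0.235 = 0.0002 + 0.00812 + 0.08695 = 0.09527
P(D|L2) = 0.43·0.051 + 0.21·0.218 + 0.36·0.062 = 0.02193 + 0.04578 + 0.02232 = 0.09003
Then overall,
P(D) = 0.06·0.09527 + 0.94·0.09003
      = 0.0057162 + 0.0846282 = 0.0903444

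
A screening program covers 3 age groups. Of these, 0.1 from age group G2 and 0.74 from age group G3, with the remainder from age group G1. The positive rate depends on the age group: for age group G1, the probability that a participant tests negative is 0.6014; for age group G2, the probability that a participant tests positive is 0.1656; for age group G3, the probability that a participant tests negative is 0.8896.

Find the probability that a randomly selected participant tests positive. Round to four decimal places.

P(T) ≈ 0.1620

P(G1) = 1 − (0.1 + 0.74) = 0.16.
P(T|G1) = 1 − 0.6014 = 0.3986.
P(T|G3) = 1 − 0.8896 = 0.1104.
P(T) = P(T|G1)·P(G1) + P(T|G2)·P(G2) + P(T|G3)·P(G3)
      = 0.3986·0.16 + 0.1656·0.1 + 0.1104·0.74
      = 0.063776 + 0.01656 + 0.081696 = 0.162032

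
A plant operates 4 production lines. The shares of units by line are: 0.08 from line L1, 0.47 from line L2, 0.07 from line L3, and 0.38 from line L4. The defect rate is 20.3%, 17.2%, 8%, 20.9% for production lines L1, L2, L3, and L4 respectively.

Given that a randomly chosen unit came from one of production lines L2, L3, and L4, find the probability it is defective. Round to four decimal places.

Let S = {L2, L3, L4}.
P(S) = 0.47 + 0.07 + 0.38 = 0.92.
P(D ∩ S) = 0.172·0.47 + 0.08·0.07 + 0.209·0.38 = 0.08084 + 0.0056 + 0.07942 = 0.16586.
P(D | S) = 0.16586 / 0.92 = 0.180283…

P(D|S) ≈ 0.1803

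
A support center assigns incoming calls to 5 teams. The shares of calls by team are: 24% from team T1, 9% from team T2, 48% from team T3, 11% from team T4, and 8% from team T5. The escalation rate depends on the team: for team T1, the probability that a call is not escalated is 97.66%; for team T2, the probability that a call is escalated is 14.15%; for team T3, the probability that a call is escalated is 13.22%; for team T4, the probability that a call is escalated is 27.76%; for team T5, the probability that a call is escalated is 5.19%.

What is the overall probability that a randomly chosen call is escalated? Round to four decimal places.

0.1165

P(E|T1) = 1 − 0.9766 = 0.0234.
Summing over the partition,
P(E) = P(E|T1)·P(T1) + P(E|T2)·P(T2) + P(E|T3)·P(T3) + P(E|T4)·P(T4) + P(E|T5)·P(T5)
      = 0.0234·0.24 + 0.1415·0.09 + 0.1322·0.48 + 0.2776·0.11 + 0.0519·0.08
      = 0.005616 + 0.012735 + 0.063456 + 0.030536 + 0.004152 = 0.116495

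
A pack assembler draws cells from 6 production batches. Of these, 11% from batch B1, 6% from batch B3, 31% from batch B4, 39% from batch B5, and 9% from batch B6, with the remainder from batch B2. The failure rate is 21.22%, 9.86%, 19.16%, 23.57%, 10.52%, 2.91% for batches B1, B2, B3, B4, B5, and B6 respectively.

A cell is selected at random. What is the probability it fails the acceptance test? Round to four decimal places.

P(B2) = 1 − (0.11 + 0.06 + 0.31 + 0.39 + 0.09) = 0.04.
Using total probability over the partition,
P(F) = P(F|B1)·P(B1) + P(F|B2)·P(B2) + P(F|B3)·P(B3) + P(F|B4)·P(B4) + P(F|B5)·P(B5) + P(F|B6)·P(B6)
      = 0.2122·0.11 + 0.0986·0.04 + 0.1916·0.06 + 0.2357·0.31 + 0.1052·0.39 + 0.0291·0.09
      = 0.023342 + 0.003944 + 0.011496 + 0.073067 + 0.041028 + 0.002619 = 0.155496

0.1555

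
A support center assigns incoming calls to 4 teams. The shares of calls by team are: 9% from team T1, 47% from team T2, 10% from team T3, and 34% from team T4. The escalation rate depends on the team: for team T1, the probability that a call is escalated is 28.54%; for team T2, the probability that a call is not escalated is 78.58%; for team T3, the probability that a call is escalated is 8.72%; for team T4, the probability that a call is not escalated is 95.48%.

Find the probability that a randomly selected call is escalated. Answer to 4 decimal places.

P(E) ≈ 0.1504

P(E|T2) = 1 − 0.7858 = 0.2142.
P(E|T4) = 1 − 0.9548 = 0.0452.
P(E) = P(E|T1)·P(T1) + P(E|T2)·P(T2) + P(E|T3)·P(T3) + P(E|T4)·P(T4)
      = 0.2854·0.09 + 0.2142·0.47 + 0.0872·0.1 + 0.0452·0.34
      = 0.025686 + 0.100674 + 0.00872 + 0.015368 = 0.150448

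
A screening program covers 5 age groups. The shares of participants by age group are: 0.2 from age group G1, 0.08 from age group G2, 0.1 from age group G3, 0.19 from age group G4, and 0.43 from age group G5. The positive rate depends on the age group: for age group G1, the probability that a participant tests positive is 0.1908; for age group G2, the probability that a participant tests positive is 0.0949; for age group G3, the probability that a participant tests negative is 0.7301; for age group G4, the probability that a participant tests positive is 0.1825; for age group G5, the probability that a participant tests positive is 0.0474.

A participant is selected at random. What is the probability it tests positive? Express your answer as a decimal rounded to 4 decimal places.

P(T|G3) = 1 − 0.7301 = 0.2699.
P(T) = P(T|G1)·P(G1) + P(T|G2)·P(G2) + P(T|G3)·P(G3) + P(T|G4)·P(G4) + P(T|G5)·P(G5)
      = 0.1908·0.2 + 0.0949·0.08 + 0.2699·0.1 + 0.1825·0.19 + 0.0474·0.43
      = 0.03816 + 0.007592 + 0.02699 + 0.034675 + 0.020382 = 0.127799

P(T) ≈ 0.1278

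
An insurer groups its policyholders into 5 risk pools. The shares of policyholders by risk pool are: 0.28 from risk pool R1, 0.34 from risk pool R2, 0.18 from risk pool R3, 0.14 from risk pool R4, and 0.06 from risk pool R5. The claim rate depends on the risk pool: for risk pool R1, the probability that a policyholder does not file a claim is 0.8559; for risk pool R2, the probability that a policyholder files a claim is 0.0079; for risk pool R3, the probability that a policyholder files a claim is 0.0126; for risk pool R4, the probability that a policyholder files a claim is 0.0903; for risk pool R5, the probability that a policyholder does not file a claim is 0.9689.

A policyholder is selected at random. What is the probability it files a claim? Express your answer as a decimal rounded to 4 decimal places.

P(C) ≈ 0.0598

P(C|R1) = 1 − 0.8559 = 0.1441.
P(C|R5) = 1 − 0.9689 = 0.0311.
By the law of total probability,
P(C) = P(C|R1)·P(R1) + P(C|R2)·P(R2) + P(C|R3)·P(R3) + P(C|R4)·P(R4) + P(C|R5)·P(R5)
      = 0.1441·0.28 + 0.0079·0.34 + 0.0126·0.18 + 0.0903·0.14 + 0.0311·0.06
      = 0.040348 + 0.002686 + 0.002268 + 0.012642 + 0.001866 = 0.05981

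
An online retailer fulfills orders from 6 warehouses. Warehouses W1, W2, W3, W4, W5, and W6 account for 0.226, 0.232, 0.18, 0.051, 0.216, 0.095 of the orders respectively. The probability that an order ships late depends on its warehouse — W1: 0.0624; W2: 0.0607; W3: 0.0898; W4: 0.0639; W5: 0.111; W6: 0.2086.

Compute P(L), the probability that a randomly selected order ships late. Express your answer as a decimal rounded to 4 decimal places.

By the law of total probability,
P(L) = P(L|W1)·P(W1) + P(L|W2)·P(W2) + P(L|W3)·P(W3) + P(L|W4)·P(W4) + P(L|W5)·P(W5) + P(L|W6)·P(W6)
      = 0.0624·0.226 + 0.0607·0.232 + 0.0898·0.18 + 0.0639·0.051 + 0.111·0.216 + 0.2086·0.095
      = 0.0141024 + 0.0140824 + 0.016164 + 0.0032589 + 0.023976 + 0.019817 = 0.0914007

P(L) ≈ 0.0914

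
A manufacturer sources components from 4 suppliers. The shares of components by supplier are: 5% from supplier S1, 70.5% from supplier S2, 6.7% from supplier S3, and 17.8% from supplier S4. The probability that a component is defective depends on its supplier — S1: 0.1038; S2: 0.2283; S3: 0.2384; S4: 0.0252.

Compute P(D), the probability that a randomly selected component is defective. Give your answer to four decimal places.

0.1866

P(D) = P(D|S1)·P(S1) + P(D|S2)·P(S2) + P(D|S3)·P(S3) + P(D|S4)·P(S4)
      = 0.1038·0.05 + 0.2283·0.705 + 0.2384·0.067 + 0.0252·0.178
      = 0.00519 + 0.1609515 + 0.0159728 + 0.0044856 = 0.1865999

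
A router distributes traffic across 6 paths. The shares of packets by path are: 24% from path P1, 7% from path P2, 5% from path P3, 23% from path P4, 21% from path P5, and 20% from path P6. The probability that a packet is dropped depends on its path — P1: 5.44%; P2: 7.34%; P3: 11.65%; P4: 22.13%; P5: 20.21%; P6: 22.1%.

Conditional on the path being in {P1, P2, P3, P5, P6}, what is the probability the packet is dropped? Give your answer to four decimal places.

P(L|S) ≈ 0.1437

Let S = {P1, P2, P3, P5, P6}.
P(S) = 0.24 + 0.07 + 0.05 + 0.21 + 0.2 = 0.77.
P(L ∩ S) = 0.0544·0.24 + 0.0734·0.07 + 0.1165·0.05 + 0.2021·0.21 + 0.221·0.2 = 0.013056 + 0.005138 + 0.005825 + 0.042441 + 0.0442 = 0.11066.
P(L | S) = 0.11066 / 0.77 = 0.143714…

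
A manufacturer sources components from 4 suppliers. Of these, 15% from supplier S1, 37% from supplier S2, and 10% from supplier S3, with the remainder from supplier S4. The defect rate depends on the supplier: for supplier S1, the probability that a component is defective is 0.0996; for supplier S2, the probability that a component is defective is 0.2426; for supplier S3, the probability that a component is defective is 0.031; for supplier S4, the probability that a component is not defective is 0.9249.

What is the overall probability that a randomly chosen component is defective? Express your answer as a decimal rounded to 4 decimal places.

P(S4) = 1 − (0.15 + 0.37 + 0.1) = 0.38.
P(D|S4) = 1 − 0.9249 = 0.0751.
P(D) = P(D|S1)·P(S1) + P(D|S2)·P(S2) + P(D|S3)·P(S3) + P(D|S4)·P(S4)
      = 0.0996·0.15 + 0.2426·0.37 + 0.031·0.1 + 0.0751·0.38
      = 0.01494 + 0.089762 + 0.0031 + 0.028538 = 0.13634

0.1363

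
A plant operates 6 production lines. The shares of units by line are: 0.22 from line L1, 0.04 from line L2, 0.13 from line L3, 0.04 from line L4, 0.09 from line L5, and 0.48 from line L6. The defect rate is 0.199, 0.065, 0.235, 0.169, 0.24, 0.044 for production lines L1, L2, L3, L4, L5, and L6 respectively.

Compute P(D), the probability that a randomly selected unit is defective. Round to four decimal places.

P(D) ≈ 0.1264

P(D) = P(D|L1)·P(L1) + P(D|L2)·P(L2) + P(D|L3)·P(L3) + P(D|L4)·P(L4) + P(D|L5)·P(L5) + P(D|L6)·P(L6)
      = 0.199·0.22 + 0.065·0.04 + 0.235·0.13 + 0.169·0.04 + 0.24·0.09 + 0.044·0.48
      = 0.04378 + 0.0026 + 0.03055 + 0.00676 + 0.0216 + 0.02112 = 0.12641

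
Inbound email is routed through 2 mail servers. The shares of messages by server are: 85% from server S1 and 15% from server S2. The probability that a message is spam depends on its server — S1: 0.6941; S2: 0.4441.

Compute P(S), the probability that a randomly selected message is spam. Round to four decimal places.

P(S) ≈ 0.6566

P(S) = P(S|S1)·P(S1) + P(S|S2)·P(S2)
      = 0.6941·0.85 + 0.4441·0.15
      = 0.589985 + 0.066615 = 0.6566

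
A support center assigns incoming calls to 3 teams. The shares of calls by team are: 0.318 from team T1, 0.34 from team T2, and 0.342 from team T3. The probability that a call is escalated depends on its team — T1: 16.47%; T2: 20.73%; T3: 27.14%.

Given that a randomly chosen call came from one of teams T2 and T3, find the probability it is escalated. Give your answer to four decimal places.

Let S = {T2, T3}.
P(S) = 0.34 + 0.342 = 0.682.
P(E ∩ S) = 0.2073·0.34 + 0.2714·0.342 = 0.070482 + 0.0928188 = 0.1633008.
P(E | S) = 0.1633008 / 0.682 = 0.239444…

P(E|S) ≈ 0.2394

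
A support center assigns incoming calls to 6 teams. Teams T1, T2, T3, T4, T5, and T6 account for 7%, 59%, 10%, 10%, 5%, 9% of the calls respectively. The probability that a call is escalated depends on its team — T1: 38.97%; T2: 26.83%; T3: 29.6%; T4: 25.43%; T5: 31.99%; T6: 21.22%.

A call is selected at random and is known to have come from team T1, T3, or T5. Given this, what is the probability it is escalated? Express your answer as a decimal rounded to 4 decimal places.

Let S = {T1, T3, T5}.
P(S) = 0.07 + 0.1 + 0.05 = 0.22.
P(E ∩ S) = 0.3897·0.07 + 0.296·0.1 + 0.3199·0.05 = 0.027279 + 0.0296 + 0.015995 = 0.072874.
P(E | S) = 0.072874 / 0.22 = 0.331245…

0.3312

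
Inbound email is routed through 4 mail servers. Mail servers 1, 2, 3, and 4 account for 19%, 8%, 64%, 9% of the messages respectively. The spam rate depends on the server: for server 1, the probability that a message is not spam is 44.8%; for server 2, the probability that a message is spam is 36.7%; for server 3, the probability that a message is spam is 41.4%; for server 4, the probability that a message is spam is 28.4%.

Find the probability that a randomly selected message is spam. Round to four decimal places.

P(S) ≈ 0.4248

P(S|1) = 1 − 0.448 = 0.552.
Summing over the partition,
P(S) = P(S|1)·P(1) + P(S|2)·P(2) + P(S|3)·P(3) + P(S|4)·P(4)
      = 0.552·0.19 + 0.367·0.08 + 0.414·0.64 + 0.284·0.09
      = 0.10488 + 0.02936 + 0.26496 + 0.02556 = 0.42476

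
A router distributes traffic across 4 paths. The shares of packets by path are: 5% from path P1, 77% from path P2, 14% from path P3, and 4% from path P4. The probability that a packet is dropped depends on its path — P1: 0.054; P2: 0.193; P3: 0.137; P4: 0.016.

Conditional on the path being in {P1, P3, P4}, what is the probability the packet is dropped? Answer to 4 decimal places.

P(L|S) ≈ 0.0979

Let S = {P1, P3, P4}.
P(S) = 0.05 + 0.14 + 0.04 = 0.23.
P(L ∩ S) = 0.054·0.05 + 0.137·0.14 + 0.016·0.04 = 0.0027 + 0.01918 + 0.00064 = 0.02252.
P(L | S) = 0.02252 / 0.23 = 0.097913…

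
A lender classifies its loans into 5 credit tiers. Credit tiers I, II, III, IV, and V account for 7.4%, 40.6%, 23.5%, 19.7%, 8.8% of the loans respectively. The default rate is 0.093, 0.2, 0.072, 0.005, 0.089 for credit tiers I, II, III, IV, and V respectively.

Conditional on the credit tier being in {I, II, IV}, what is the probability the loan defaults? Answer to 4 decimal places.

Let S = {I, II, IV}.
P(S) = 0.074 + 0.406 + 0.197 = 0.677.
P(D ∩ S) = 0.093·0.074 + 0.2·0.406 + 0.005·0.197 = 0.006882 + 0.0812 + 0.000985 = 0.089067.
P(D | S) = 0.089067 / 0.677 = 0.131561…

P(D|S) ≈ 0.1316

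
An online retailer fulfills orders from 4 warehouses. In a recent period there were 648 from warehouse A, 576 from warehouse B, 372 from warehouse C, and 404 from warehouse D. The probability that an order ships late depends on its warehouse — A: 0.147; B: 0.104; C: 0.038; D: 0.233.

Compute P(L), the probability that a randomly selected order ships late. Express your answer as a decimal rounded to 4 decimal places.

Total: 648 + 576 + 372 + 404 = 2000.
P(A) = 648/2000 = 0.324. P(B) = 576/2000 = 0.288. P(C) = 372/2000 = 0.186. P(D) = 404/2000 = 0.202.
P(L) = P(L|A)·P(A) + P(L|B)·P(B) + P(L|C)·P(C) + P(L|D)·P(D)
      = 0.147·0.324 + 0.104·0.288 + 0.038·0.186 + 0.233·0.202
      = 0.047628 + 0.029952 + 0.007068 + 0.047066 = 0.131714

P(L) ≈ 0.1317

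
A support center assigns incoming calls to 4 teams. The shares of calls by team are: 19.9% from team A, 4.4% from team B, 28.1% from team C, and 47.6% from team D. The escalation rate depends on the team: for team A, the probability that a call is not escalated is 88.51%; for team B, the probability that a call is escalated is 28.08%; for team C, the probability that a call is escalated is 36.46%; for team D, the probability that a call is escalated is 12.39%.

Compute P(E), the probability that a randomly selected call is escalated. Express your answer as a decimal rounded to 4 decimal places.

P(E|A) = 1 − 0.8851 = 0.1149.
By the law of total probability,
P(E) = P(E|A)·P(A) + P(E|B)·P(B) + P(E|C)·P(C) + P(E|D)·P(D)
      = 0.1149·0.199 + 0.2808·0.044 + 0.3646·0.281 + 0.1239·0.476
      = 0.0228651 + 0.0123552 + 0.1024526 + 0.0589764 = 0.1966493

0.1966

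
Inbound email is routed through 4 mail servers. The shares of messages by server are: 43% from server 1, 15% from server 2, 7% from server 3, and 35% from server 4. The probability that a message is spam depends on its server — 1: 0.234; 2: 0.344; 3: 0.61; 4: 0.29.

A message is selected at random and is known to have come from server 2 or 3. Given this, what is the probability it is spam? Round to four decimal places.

Let J = {2, 3}.
P(J) = 0.15 + 0.07 = 0.22.
P(S ∩ J) = 0.344·0.15 + 0.61·0.07 = 0.0516 + 0.0427 = 0.0943.
P(S | J) = 0.0943 / 0.22 = 0.428636…

0.4286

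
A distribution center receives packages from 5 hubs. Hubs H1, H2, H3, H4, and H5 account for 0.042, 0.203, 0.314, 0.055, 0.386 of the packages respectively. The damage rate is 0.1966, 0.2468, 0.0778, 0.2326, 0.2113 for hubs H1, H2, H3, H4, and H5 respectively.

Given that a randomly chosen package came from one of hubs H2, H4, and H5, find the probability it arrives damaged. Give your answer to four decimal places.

Let S = {H2, H4, H5}.
P(S) = 0.203 + 0.055 + 0.386 = 0.644.
P(D ∩ S) = 0.2468·0.203 + 0.2326·0.055 + 0.2113·0.386 = 0.0501004 + 0.012793 + 0.0815618 = 0.1444552.
P(D | S) = 0.1444552 / 0.644 = 0.224309…

0.2243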